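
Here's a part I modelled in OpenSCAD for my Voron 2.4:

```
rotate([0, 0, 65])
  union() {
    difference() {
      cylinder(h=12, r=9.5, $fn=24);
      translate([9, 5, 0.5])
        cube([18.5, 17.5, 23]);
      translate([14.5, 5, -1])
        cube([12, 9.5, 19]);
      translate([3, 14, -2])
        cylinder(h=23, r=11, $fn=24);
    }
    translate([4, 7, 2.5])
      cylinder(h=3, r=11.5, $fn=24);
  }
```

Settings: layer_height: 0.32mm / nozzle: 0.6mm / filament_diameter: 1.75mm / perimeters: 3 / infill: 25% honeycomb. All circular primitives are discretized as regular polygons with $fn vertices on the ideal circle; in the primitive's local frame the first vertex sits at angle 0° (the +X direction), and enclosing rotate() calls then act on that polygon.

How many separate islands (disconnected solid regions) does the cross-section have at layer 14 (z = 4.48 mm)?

At z = 4.48 mm: the cylinder: section is a regular 24-gon, circumradius r=9.5; the cube at (9, 5) is present — its section is the full 18.5×17.5 rectangle; the cube at (14.5, 5) is present — its section is the full 12×9.5 rectangle; the r=11 cylinder at (3, 14) gives a regular 24-gon of circumradius 11 (constant along its height); Subtracting the remaining from the first: starting from the r=9.5 cylinder, the 18.5×17.5 cube at (9, 5) misses the remaining region (no effect); the 12×9.5 cube at (14.5, 5) misses the remaining region (no effect); the r=11 cylinder at (3, 14) partially overlaps it — only the 60.41 mm² overlap (of its 375.81 mm²) is removed, clipping the outline — 1 connected region; the r=11.5 cylinder at (4, 7) contributes a regular 24-gon of circumradius 11.5; Combining (union): the regions partially overlap (shared area 115.51 mm²), so overlapping operands fuse into one piece — 1 connected region; (rotated 65° about Z; rotation is an isometry so areas/perimeters/island counts are preserved). Overall, the cross-section is a single solid region. Island count = 1.

1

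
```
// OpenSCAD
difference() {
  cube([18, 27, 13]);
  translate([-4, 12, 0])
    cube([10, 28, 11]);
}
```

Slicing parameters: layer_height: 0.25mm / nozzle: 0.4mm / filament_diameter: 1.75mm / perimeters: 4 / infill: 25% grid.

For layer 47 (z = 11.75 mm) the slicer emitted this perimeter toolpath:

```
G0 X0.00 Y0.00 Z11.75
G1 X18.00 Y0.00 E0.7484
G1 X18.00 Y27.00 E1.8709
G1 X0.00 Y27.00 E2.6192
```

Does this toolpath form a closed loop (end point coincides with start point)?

no

Start point (G0): (0.00, 0.00). End point (last G1): the path does not return to the start — open.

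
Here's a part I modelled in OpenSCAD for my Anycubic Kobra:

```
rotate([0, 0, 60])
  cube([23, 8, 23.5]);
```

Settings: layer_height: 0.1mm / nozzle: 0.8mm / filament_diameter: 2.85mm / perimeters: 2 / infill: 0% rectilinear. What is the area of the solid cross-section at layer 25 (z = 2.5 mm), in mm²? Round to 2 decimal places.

At z = 2.5 mm: the 23×8 cube contributes its full rectangle (area 184.00 mm²); (whole slice rotated 60° about Z — lengths, areas and connectivity unchanged). Overall, the cross-section is a single solid region. Net area = 184.00 mm².

184.00 mm²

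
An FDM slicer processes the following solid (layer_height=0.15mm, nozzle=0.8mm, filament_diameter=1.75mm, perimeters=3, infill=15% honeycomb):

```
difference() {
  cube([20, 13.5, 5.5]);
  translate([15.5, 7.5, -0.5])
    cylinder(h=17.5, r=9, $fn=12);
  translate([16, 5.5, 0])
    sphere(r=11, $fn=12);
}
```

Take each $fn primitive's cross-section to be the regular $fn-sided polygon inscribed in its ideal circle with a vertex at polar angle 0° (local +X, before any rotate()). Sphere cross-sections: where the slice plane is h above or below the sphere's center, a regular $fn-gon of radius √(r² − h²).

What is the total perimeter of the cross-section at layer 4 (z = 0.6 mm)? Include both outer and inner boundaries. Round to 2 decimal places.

At z = 0.6 mm: the 20×13.5 cube contributes its full rectangle (perimeter 67.00 mm); the r=9 cylinder at (15.5, 7.5) gives a regular 12-gon of circumradius 9 (constant along its height) (perimeter = 2·12·9.000·sin(180°/12) = 55.90 mm); the r=11 sphere at (16, 5.5) contributes a regular 12-gon of circumradius √(11²−0.6²) = 10.984 (perimeter = 2·12·10.984·sin(180°/12) = 68.23 mm); Subtracting the remaining from the first: starting from the 20×13.5 cube, the r=9 cylinder at (15.5, 7.5) partially overlaps it — only the 165.77 mm² overlap (of its 243.00 mm²) is removed, clipping the outline; the r=11 sphere at (16, 5.5) partially overlaps it — only the 21.58 mm² overlap (of its 361.92 mm²) is removed, clipping the outline — boundary = 43.92 mm. Overall, the cross-section is a single solid region. Total boundary length (outer) = 43.92 mm.

43.92 mm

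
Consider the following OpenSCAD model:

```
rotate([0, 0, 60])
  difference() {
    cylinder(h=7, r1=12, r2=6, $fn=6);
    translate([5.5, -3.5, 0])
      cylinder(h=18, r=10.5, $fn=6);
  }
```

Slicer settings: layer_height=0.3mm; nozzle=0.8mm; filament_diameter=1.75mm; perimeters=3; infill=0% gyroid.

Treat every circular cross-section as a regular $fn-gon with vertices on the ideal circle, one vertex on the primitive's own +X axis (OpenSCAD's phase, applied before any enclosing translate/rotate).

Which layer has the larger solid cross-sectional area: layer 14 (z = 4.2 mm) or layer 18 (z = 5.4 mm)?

Layer 14 (z = 4.2): the cone contributes a regular 6-gon of circumradius 8.400 (interpolated between r1=12 and r2=6 at t=0.600) (area = (6/2)·8.400²·sin(360°/6) = 183.32 mm²); the r=10.5 cylinder at (5.5, -3.5) contributes a regular 6-gon of circumradius 10.5 (area = (6/2)·10.500²·sin(360°/6) = 286.44 mm²); Taking the first minus the rest: starting from the cone (183.32 mm²), the r=10.5 cylinder at (5.5, -3.5) partially overlaps it — only the 120.14 mm² overlap (of its 286.44 mm²) is removed, clipping the outline — area = 63.18 mm²; (rotated 60° about Z; rotation is an isometry so areas/perimeters/island counts are preserved). So its area = 63.18 mm². Layer 18 (z = 5.4): the cone: at t=0.771 of its height the radius interpolates to r₁+(r₂−r₁)t = 7.371, giving a regular 6-gon of that circumradius (area = (6/2)·7.371²·sin(360°/6) = 141.17 mm²); the r=10.5 cylinder at (5.5, -3.5) gives a regular 6-gon of circumradius 10.5 (constant along its height) (area = (6/2)·10.500²·sin(360°/6) = 286.44 mm²); Taking the first minus the rest: starting from the cone (141.17 mm²), the r=10.5 cylinder at (5.5, -3.5) partially overlaps it — only the 101.11 mm² overlap (of its 286.44 mm²) is removed, clipping the outline — area = 40.07 mm²; (whole slice rotated 60° about Z — lengths, areas and connectivity unchanged). So its area = 40.07 mm². Layer 14 is larger (63.18 vs 40.07 mm²).

layer 14 (z = 4.2 mm)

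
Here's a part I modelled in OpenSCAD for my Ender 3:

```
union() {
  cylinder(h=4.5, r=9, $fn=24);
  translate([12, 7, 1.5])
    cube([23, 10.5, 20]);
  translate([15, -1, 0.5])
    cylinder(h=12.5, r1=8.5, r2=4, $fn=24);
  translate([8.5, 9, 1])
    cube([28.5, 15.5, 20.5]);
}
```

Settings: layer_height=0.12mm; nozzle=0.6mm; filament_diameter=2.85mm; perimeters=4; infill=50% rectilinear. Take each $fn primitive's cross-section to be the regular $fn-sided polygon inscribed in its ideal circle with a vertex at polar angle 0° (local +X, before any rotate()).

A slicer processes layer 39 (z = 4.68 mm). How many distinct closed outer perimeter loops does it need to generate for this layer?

At z = 4.68 mm: the cylinder does not reach this height (z outside [0, 4.5]); the cube at (12, 7) is present — its section is the full 23×10.5 rectangle; the cone at (15, -1): at t=0.334 of its height the radius interpolates to r₁+(r₂−r₁)t = 6.995, giving a regular 24-gon of that circumradius; the 28.5×15.5 cube at (8.5, 9) contributes its full rectangle; Taking the union: the regions partially overlap (shared area 195.50 mm²), so overlapping operands fuse into one piece — 2 connected regions. The result has 2 disconnected regions.

2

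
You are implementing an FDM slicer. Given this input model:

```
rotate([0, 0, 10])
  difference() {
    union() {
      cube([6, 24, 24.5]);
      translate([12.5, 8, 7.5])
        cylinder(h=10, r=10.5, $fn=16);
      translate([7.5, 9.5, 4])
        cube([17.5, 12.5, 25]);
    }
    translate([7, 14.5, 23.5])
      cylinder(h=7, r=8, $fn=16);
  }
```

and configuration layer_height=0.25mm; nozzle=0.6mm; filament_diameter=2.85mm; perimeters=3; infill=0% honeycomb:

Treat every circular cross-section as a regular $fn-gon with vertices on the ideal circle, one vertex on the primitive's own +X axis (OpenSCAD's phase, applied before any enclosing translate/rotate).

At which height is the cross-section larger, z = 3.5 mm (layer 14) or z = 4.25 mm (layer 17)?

layer 17 (z = 4.25 mm)

Layer 14 (z = 3.5): the 6×24 cube contributes its full rectangle (area 144.00 mm²); the cylinder at (12.5, 8) is not intersected at this z (z outside [7.5, 17.5]); the cube at (7.5, 9.5) does not reach this height (z outside [4, 29]); Merging all regions: only the 6×24 cube is present, so the union is just that shape — area = 144.00 mm²; the cylinder at (7, 14.5) is absent (z outside [23.5, 30.5]); Subtracting the remaining from the first: none of the subtracted shapes is present at this height, so the result so far is unchanged — area = 144.00 mm²; (rotated 10° about Z; rotation is an isometry so areas/perimeters/island counts are preserved). So its area = 144.00 mm². Layer 17 (z = 4.25): the cube is present — its section is the full 6×24 rectangle (area 144.00 mm²); the cylinder at (12.5, 8) is not intersected at this z (z outside [7.5, 17.5]); the 17.5×12.5 cube at (7.5, 9.5) contributes its full rectangle (area 218.75 mm²); Combining (union): the 2 present regions are separate (no shared area or edge), so areas and boundary lengths simply add and each stays a separate island — area = 362.75 mm²; the cylinder at (7, 14.5) is absent (z outside [23.5, 30.5]); Taking the first minus the rest: none of the subtracted shapes is present at this height, so that combined region is unchanged — area = 362.75 mm²; (rotated 10° about Z; rotation is an isometry so areas/perimeters/island counts are preserved). So its area = 362.75 mm². Layer 17 is larger (362.75 vs 144.00 mm²).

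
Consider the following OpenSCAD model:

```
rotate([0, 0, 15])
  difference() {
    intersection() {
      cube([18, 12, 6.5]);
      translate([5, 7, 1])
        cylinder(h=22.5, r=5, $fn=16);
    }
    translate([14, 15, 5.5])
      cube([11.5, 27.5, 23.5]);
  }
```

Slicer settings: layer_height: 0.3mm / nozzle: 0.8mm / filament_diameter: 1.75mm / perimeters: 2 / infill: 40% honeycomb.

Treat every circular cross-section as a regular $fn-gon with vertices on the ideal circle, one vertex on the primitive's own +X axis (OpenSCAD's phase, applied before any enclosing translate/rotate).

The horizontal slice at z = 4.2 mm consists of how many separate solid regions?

1

At z = 4.2 mm: the cube is present — its section is the full 18×12 rectangle; the cylinder at (5, 7): section is a regular 16-gon, circumradius r=5; Taking the intersection: the r=5 cylinder at (5, 7) lies inside the 18×12 cube, so the common part is the r=5 cylinder at (5, 7) itself — 1 connected region; the cube at (14, 15) is absent (z outside [5.5, 29]); After the difference (first − rest): none of the subtracted shapes is present at this height, so the result so far is unchanged — 1 connected region; (whole slice rotated 15° about Z — lengths, areas and connectivity unchanged). The result has 1 disconnected region.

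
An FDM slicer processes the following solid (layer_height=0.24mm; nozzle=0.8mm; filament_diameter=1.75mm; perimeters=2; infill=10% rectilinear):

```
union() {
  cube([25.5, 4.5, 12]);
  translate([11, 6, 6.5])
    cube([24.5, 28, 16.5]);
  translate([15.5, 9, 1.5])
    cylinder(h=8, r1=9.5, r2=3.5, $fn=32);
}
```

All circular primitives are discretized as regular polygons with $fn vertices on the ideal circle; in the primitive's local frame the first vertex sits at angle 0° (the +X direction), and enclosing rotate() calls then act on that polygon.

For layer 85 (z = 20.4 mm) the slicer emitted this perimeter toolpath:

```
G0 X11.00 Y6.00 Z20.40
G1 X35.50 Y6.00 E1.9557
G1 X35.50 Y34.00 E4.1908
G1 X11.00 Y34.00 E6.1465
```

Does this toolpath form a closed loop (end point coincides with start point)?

no

Start point (G0): (11.00, 6.00). End point (last G1): the path does not return to the start — open.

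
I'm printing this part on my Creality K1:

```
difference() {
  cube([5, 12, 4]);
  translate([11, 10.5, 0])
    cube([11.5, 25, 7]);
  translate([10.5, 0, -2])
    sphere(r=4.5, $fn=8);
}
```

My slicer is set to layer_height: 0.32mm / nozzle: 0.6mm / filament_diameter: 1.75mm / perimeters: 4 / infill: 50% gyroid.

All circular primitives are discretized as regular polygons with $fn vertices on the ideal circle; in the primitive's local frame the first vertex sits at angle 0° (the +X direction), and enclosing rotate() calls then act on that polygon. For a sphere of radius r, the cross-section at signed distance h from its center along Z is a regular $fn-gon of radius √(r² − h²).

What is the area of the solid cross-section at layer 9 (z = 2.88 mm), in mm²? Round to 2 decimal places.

At z = 2.88 mm: the 5×12 cube contributes its full rectangle (area 60.00 mm²); the cube at (11, 10.5) is present — its section is the full 11.5×25 rectangle (area 287.50 mm²); the sphere at (10.5, 0) is not intersected at this z (|z−center|=4.880 > r=4.5); After the difference (first − rest): starting from the 5×12 cube (60.00 mm²), the 11.5×25 cube at (11, 10.5) misses the remaining region (no effect) — area = 60.00 mm². Overall, the cross-section is a single solid region. Net area = 60.00 mm².

60.00 mm²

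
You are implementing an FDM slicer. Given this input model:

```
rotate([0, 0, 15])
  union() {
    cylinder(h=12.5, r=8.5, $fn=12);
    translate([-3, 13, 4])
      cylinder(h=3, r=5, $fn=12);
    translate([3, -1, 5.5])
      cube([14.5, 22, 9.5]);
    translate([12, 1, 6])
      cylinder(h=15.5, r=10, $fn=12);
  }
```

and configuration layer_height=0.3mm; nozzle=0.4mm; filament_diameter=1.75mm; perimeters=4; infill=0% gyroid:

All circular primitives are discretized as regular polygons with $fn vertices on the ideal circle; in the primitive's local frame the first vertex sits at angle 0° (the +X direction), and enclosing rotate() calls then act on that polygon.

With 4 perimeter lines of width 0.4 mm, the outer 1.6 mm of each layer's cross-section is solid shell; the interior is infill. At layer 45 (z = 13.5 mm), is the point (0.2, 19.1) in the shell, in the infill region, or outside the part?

At z = 13.5 mm: the cylinder is not intersected at this z (z outside [0, 12.5]); the cylinder at (-3, 13) does not reach this height (z outside [4, 7]); the cube at (3, -1) is present — its section is the full 14.5×22 rectangle; the cylinder at (12, 1): section is a regular 12-gon, circumradius r=10; Merging all regions: the regions partially overlap (shared area 152.99 mm²), so overlapping operands fuse into one piece — 1 connected region; (whole slice rotated 15° about Z — lengths, areas and connectivity unchanged). Overall, the cross-section is a single solid region. Undo the 15° rotation: the query point maps to (5.137, 18.397) in the un-rotated model frame. The nearest boundary edge runs (3.00, 4.73)→(3.00, 21.00); distance from the point to it = 2.14 mm. The point is inside the cross-section and 2.14 mm from the nearest boundary — more than the 1.6 mm shell width (4 × 0.4), so it's in the infill interior.

infill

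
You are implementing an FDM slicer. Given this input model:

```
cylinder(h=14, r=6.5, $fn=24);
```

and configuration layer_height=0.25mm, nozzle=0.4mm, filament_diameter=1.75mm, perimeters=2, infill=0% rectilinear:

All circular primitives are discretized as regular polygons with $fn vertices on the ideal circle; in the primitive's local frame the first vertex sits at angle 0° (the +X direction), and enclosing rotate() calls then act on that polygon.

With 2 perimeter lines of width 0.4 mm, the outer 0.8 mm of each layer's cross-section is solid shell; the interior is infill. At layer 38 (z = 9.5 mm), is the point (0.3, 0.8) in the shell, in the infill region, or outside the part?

At z = 9.5 mm: the cylinder: section is a regular 24-gon, circumradius r=6.5. Overall, the cross-section is a single solid region. The nearest boundary edge runs (3.25, 5.63)→(1.68, 6.28); distance from the point to it = 5.59 mm. The point is inside the cross-section and 5.59 mm from the nearest boundary — more than the 0.8 mm shell width (2 × 0.4), so it's in the infill interior.

infill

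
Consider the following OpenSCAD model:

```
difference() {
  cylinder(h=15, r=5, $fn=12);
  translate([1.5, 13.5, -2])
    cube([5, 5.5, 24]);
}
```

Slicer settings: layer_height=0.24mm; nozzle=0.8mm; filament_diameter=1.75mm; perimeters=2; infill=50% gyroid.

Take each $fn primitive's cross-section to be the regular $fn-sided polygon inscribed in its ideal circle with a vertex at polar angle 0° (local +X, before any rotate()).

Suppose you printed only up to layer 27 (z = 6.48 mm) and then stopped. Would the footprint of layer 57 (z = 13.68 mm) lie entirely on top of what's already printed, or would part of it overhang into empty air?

Compare the two slices. At z = 6.48: the r=5 cylinder gives a regular 12-gon of circumradius 5 (constant along its height) (area = (12/2)·5.000²·sin(360°/12) = 75.00 mm²); the cube at (1.5, 13.5) is present — its section is the full 5×5.5 rectangle (area 27.50 mm²); Subtracting the remaining from the first: starting from the r=5 cylinder (75.00 mm²), the 5×5.5 cube at (1.5, 13.5) misses the remaining region (no effect) — area = 75.00 mm². At z = 13.68: the cylinder: section is a regular 12-gon, circumradius r=5 (area = (12/2)·5.000²·sin(360°/12) = 75.00 mm²); the 5×5.5 cube at (1.5, 13.5) contributes its full rectangle (area 27.50 mm²); After the difference (first − rest): starting from the r=5 cylinder (75.00 mm²), the 5×5.5 cube at (1.5, 13.5) misses the remaining region (no effect) — area = 75.00 mm². Checking containment: the cross-section at z = 13.68 is a subset of the cross-section at z = 6.48.

entirely on top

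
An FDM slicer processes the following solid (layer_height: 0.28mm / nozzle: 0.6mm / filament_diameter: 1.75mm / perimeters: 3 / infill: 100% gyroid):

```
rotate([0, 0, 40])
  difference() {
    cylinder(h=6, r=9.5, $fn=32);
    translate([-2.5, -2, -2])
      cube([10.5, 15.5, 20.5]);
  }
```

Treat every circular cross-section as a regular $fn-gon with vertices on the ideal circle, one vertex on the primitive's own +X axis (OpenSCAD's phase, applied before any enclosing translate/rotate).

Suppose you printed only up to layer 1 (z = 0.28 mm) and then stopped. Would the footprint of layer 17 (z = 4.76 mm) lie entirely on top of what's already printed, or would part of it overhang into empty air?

Compare the two slices. At z = 0.28: the r=9.5 cylinder gives a regular 32-gon of circumradius 9.5 (constant along its height) (area = (32/2)·9.500²·sin(360°/32) = 281.71 mm²); the cube at (-2.5, -2) is present — its section is the full 10.5×15.5 rectangle (area 162.75 mm²); Subtracting the remaining from the first: starting from the r=9.5 cylinder (281.71 mm²), the 10.5×15.5 cube at (-2.5, -2) partially overlaps it — only the 109.79 mm² overlap (of its 162.75 mm²) is removed, clipping the outline — area = 171.93 mm²; (whole slice rotated 40° about Z — lengths, areas and connectivity unchanged). At z = 4.76: the r=9.5 cylinder contributes a regular 32-gon of circumradius 9.5 (area = (32/2)·9.500²·sin(360°/32) = 281.71 mm²); the cube at (-2.5, -2) (footprint 10.5×15.5) is included at this height (area 162.75 mm²); After the difference (first − rest): starting from the r=9.5 cylinder (281.71 mm²), the 10.5×15.5 cube at (-2.5, -2) partially overlaps it — only the 109.79 mm² overlap (of its 162.75 mm²) is removed, clipping the outline — area = 171.93 mm²; (rotated 40° about Z; rotation is an isometry so areas/perimeters/island counts are preserved). Checking containment: the cross-section at z = 4.76 is a subset of the cross-section at z = 0.28.

entirely on top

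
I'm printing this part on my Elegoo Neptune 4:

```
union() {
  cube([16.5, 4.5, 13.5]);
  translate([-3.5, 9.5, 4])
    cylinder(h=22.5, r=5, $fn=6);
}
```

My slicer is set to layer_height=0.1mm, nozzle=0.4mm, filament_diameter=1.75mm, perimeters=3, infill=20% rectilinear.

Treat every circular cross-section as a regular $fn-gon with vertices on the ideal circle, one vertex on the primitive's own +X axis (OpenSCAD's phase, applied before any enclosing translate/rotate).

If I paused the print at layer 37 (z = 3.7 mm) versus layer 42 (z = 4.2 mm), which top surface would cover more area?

Layer 37 (z = 3.7): the 16.5×4.5 cube contributes its full rectangle (area 74.25 mm²); the cylinder at (-3.5, 9.5) does not reach this height (z outside [4, 26.5]); Combining (union): only the 16.5×4.5 cube is present, so the union is just that shape — area = 74.25 mm². So its area = 74.25 mm². Layer 42 (z = 4.2): the 16.5×4.5 cube contributes its full rectangle (area 74.25 mm²); the r=5 cylinder at (-3.5, 9.5) contributes a regular 6-gon of circumradius 5 (area = (6/2)·5.000²·sin(360°/6) = 64.95 mm²); Taking the union: the 2 present regions are separate (no shared area or edge), so areas and boundary lengths simply add and each stays a separate island — area = 139.20 mm². So its area = 139.20 mm². Layer 42 is larger (139.20 vs 74.25 mm²).

layer 42 (z = 4.2 mm)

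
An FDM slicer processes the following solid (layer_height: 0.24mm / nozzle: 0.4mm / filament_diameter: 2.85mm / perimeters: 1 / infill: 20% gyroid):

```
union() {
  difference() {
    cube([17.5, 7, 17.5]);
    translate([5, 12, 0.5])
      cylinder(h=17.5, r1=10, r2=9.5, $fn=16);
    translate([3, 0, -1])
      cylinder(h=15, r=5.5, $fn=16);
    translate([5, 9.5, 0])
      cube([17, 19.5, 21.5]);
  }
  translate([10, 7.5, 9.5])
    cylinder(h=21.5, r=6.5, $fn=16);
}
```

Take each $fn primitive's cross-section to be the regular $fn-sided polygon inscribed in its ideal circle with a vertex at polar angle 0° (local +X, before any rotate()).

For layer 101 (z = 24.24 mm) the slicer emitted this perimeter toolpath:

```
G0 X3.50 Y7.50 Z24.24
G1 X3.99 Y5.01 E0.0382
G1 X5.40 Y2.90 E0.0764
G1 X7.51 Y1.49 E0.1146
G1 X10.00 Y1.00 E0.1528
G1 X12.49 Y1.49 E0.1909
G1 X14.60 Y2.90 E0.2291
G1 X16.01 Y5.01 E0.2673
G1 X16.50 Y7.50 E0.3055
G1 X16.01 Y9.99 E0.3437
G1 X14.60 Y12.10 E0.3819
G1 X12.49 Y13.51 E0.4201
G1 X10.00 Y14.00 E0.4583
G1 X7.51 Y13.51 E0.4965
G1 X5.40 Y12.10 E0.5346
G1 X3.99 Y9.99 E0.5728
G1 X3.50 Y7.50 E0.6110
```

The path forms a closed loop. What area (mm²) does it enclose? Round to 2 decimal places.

Apply the shoelace formula to the sequence of (X, Y) vertices; enclosed area = 129.51 mm².

129.51 mm²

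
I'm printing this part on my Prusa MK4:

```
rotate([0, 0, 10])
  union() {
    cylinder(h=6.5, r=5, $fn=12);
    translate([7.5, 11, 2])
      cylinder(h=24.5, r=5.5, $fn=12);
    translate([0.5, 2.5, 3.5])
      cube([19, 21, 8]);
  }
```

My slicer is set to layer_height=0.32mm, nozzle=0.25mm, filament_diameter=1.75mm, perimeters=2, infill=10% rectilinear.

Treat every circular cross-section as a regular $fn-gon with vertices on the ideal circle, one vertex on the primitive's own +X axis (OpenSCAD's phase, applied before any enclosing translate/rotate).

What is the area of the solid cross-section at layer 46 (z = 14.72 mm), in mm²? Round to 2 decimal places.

90.75 mm²

At z = 14.72 mm: the cylinder is not intersected at this z (z outside [0, 6.5]); the r=5.5 cylinder at (7.5, 11) contributes a regular 12-gon of circumradius 5.5 (area = (12/2)·5.500²·sin(360°/12) = 90.75 mm²); the cube at (0.5, 2.5) is not intersected at this z (z outside [3.5, 11.5]); Merging all regions: only the r=5.5 cylinder at (7.5, 11) is present, so the union is just that shape — area = 90.75 mm²; (whole slice rotated 10° about Z — lengths, areas and connectivity unchanged). Overall, the cross-section is a single solid region. Net area = 90.75 mm².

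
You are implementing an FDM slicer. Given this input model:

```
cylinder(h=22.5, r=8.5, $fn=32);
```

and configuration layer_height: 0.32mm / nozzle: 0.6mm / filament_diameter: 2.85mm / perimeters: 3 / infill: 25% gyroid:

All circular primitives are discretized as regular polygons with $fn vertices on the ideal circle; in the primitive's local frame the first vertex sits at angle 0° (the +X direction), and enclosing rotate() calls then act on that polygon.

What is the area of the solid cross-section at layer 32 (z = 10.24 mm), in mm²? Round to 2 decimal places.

225.52 mm²

At z = 10.24 mm: the r=8.5 cylinder gives a regular 32-gon of circumradius 8.5 (constant along its height) (area = (32/2)·8.500²·sin(360°/32) = 225.52 mm²). Overall, the cross-section is a single solid region. Net area = 225.52 mm².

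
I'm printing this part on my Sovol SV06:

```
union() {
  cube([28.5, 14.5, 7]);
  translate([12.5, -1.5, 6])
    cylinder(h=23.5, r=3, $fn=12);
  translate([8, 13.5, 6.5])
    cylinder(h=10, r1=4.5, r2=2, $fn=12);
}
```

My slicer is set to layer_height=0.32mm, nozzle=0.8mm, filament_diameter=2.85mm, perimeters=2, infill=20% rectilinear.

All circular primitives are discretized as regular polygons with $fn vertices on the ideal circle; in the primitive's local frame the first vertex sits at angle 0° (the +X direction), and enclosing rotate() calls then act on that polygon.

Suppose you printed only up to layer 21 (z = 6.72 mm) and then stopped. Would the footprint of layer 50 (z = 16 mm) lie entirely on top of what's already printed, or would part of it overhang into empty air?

entirely on top

Compare the two slices. At z = 6.72: the cube (footprint 28.5×14.5) is included at this height (area 413.25 mm²); the r=3 cylinder at (12.5, -1.5) contributes a regular 12-gon of circumradius 3 (area = (12/2)·3.000²·sin(360°/12) = 27.00 mm²); the cone at (8, 13.5) contributes a regular 12-gon of circumradius 4.445 (interpolated between r1=4.5 and r2=2 at t=0.022) (area = (12/2)·4.445²·sin(360°/12) = 59.27 mm²); Combining (union): the regions partially overlap — summed areas 499.52 mm² minus the doubly-counted overlap 43.36 mm² gives 456.16 mm² — area = 456.16 mm². At z = 16: the cube is absent (z outside [0, 7]); the cylinder at (12.5, -1.5): section is a regular 12-gon, circumradius r=3 (area = (12/2)·3.000²·sin(360°/12) = 27.00 mm²); the cone at (8, 13.5) contributes a regular 12-gon of circumradius 2.125 (interpolated between r1=4.5 and r2=2 at t=0.950) (area = (12/2)·2.125²·sin(360°/12) = 13.55 mm²); Taking the union: the 2 present regions are separate (no shared area or edge), so areas and boundary lengths simply add and each stays a separate island — area = 40.55 mm². Checking containment: the cross-section at z = 16 is a subset of the cross-section at z = 6.72.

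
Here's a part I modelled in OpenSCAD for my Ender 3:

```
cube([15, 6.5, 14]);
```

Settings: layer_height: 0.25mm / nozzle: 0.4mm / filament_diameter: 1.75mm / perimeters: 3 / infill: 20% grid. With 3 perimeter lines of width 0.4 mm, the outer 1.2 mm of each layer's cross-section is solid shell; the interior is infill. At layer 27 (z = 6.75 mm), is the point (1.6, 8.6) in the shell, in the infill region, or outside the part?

outside

At z = 6.75 mm: the cube (footprint 15×6.5) is included at this height. Overall, the cross-section is a single solid region. The nearest boundary edge runs (15.00, 6.50)→(0.00, 6.50); distance from the point to it = 2.10 mm. The point is not inside any of the regions above, so it lies outside the cross-section (2.10 mm from the nearest boundary).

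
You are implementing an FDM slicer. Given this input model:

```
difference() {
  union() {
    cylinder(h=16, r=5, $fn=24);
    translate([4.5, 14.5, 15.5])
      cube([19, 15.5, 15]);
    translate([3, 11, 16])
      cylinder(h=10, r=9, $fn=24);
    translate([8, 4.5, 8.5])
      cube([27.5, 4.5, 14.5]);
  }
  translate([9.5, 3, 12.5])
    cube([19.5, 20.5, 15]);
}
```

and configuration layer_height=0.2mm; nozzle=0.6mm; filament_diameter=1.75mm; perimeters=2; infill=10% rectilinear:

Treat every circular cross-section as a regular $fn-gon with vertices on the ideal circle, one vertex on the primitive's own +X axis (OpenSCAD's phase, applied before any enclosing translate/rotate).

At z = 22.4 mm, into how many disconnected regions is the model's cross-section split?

At z = 22.4 mm: the cylinder does not reach this height (z outside [0, 16]); the cube at (4.5, 14.5) is present — its section is the full 19×15.5 rectangle; the r=9 cylinder at (3, 11) gives a regular 24-gon of circumradius 9 (constant along its height); the cube at (8, 4.5) (footprint 27.5×4.5) is included at this height; Taking the union: the regions partially overlap (shared area 36.60 mm²), so overlapping operands fuse into one piece — 1 connected region; the 19.5×20.5 cube at (9.5, 3) contributes its full rectangle; After the difference (first − rest): starting from the result so far, the 19.5×20.5 cube at (9.5, 3) partially overlaps it — only the 226.24 mm² overlap (of its 399.75 mm²) is removed, clipping the outline — 2 connected regions. The result has 2 disconnected regions.

2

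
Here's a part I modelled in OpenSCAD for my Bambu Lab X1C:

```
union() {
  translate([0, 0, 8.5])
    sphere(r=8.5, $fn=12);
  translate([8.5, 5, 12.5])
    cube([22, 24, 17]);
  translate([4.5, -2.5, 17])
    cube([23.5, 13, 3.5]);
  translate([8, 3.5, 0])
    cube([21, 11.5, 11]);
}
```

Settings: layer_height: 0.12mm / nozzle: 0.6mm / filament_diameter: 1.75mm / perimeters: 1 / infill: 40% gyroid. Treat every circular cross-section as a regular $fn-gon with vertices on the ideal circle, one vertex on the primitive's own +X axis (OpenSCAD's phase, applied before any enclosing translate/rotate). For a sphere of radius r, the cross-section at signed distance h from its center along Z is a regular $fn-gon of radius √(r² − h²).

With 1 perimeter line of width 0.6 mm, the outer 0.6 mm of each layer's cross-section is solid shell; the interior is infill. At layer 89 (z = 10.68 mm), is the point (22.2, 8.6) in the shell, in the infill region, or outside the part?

At z = 10.68 mm: the r=8.5 sphere slices to a regular 12-gon of circumradius 8.216 (√(r²−h²) with h=2.18 from center); the cube at (8.5, 5) does not reach this height (z outside [12.5, 29.5]); the cube at (4.5, -2.5) is absent (z outside [17, 20.5]); the 21×11.5 cube at (8, 3.5) contributes its full rectangle; Taking the union: the 2 present regions are separate (no shared area or edge), so areas and boundary lengths simply add and each stays a separate island — 2 connected regions. Overall, the cross-section has 2 separate islands. The nearest boundary edge runs (29.00, 3.50)→(8.00, 3.50); distance from the point to it = 5.10 mm. (Shell/infill is judged within the island containing the point — the largest one.) The point is inside the cross-section and 5.10 mm from the nearest boundary — more than the 0.6 mm shell width (1 × 0.6), so it's in the infill interior.

infill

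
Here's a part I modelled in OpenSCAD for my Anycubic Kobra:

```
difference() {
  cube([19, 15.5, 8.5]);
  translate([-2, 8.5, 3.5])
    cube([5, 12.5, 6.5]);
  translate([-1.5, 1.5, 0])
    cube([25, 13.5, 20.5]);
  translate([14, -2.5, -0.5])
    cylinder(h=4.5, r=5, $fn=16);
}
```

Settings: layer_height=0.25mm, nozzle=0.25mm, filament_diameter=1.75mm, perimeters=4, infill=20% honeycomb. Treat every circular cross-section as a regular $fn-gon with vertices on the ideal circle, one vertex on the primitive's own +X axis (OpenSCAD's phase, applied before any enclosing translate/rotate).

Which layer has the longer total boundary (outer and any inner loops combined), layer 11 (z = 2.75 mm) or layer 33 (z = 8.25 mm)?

Layer 11 (z = 2.75): the cube (footprint 19×15.5) is included at this height (perimeter 69.00 mm); the cube at (-2, 8.5) is not intersected at this z (z outside [3.5, 10]); the cube at (-1.5, 1.5) (footprint 25×13.5) is included at this height (perimeter 77.00 mm); the cylinder at (14, -2.5): section is a regular 16-gon, circumradius r=5 (perimeter = 2·16·5.000·sin(180°/16) = 31.21 mm); Subtracting the remaining from the first: starting from the 19×15.5 cube, the 25×13.5 cube at (-1.5, 1.5) partially overlaps it — only the 256.50 mm² overlap (of its 337.50 mm²) is removed, clipping the outline; the r=5 cylinder at (14, -2.5) partially overlaps it — only the 11.00 mm² overlap (of its 76.54 mm²) is removed, clipping the outline — boundary = 70.03 mm. So its perimeter = 70.03 mm. Layer 33 (z = 8.25): the cube is present — its section is the full 19×15.5 rectangle (perimeter 69.00 mm); the cube at (-2, 8.5) (footprint 5×12.5) is included at this height (perimeter 35.00 mm); the 25×13.5 cube at (-1.5, 1.5) contributes its full rectangle (perimeter 77.00 mm); the cylinder at (14, -2.5) is absent (z outside [-0.5, 4]); Subtracting the remaining from the first: starting from the 19×15.5 cube, the 5×12.5 cube at (-2, 8.5) partially overlaps it — only the 21.00 mm² overlap (of its 62.50 mm²) is removed, clipping the outline; the 25×13.5 cube at (-1.5, 1.5) partially overlaps it — only the 237.00 mm² overlap (of its 337.50 mm²) is removed, clipping the outline — boundary = 74.00 mm. So its perimeter = 74.00 mm. Layer 33 is larger (74.00 vs 70.03 mm).

layer 33 (z = 8.25 mm)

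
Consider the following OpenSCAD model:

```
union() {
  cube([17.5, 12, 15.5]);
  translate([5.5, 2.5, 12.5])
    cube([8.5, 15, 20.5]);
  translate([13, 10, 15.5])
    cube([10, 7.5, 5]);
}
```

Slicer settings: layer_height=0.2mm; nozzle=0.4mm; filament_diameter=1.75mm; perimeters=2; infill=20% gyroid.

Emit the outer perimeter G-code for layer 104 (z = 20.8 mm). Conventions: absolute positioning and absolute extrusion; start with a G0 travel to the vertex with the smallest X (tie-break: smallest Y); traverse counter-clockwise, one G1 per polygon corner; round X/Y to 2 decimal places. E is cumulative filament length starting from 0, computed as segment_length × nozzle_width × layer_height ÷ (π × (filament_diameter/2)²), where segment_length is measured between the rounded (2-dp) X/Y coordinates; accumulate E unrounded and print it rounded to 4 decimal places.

At z = 20.8 mm: the cube is absent (z outside [0, 15.5]); the cube at (5.5, 2.5) is present — its section is the full 8.5×15 rectangle; the cube at (13, 10) is not intersected at this z (z outside [15.5, 20.5]); Taking the union: only the 8.5×15 cube at (5.5, 2.5) is present, so the union is just that shape — 1 connected region. The outline is a single polygon with 4 vertices. Extrusion per mm of travel: 0.4 × 0.2 / (π × 0.875²) = 0.033260. Accumulating E over each segment gives final E = 1.5632.

G0 X5.50 Y2.50 Z20.80
G1 X14.00 Y2.50 E0.2827
G1 X14.00 Y17.50 E0.7816
G1 X5.50 Y17.50 E1.0643
G1 X5.50 Y2.50 E1.5632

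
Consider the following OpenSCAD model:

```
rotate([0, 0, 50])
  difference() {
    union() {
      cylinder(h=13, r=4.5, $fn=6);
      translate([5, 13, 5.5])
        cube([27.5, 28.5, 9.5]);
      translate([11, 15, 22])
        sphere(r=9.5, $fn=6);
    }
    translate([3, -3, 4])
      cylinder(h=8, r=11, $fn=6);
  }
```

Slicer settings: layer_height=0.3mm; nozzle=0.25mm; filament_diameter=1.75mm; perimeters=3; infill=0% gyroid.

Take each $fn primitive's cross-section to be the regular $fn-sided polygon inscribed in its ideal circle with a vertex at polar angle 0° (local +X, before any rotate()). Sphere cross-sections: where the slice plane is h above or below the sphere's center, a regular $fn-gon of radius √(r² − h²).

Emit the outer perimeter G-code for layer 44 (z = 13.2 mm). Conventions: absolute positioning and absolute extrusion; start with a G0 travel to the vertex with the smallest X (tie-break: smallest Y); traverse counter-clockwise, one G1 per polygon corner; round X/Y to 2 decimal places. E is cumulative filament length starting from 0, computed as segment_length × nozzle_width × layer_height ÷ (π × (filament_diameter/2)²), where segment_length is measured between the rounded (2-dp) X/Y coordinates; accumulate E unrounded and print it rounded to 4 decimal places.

At z = 13.2 mm: the cylinder is not intersected at this z (z outside [0, 13]); the cube at (5, 13) (footprint 27.5×28.5) is included at this height; the r=9.5 sphere at (11, 15) slices to a regular 6-gon of circumradius 3.579 (√(r²−h²) with h=8.8 from center); Combining (union): the regions partially overlap (shared area 28.65 mm²), so overlapping operands fuse into one piece — 1 connected region; the cylinder at (3, -3) does not reach this height (z outside [4, 12]); After the difference (first − rest): none of the subtracted shapes is present at this height, so the result so far is unchanged — 1 connected region; (whole slice rotated 50° about Z — lengths, areas and connectivity unchanged). The outline is a single polygon with 8 vertices. Extrusion per mm of travel: 0.25 × 0.3 / (π × 0.875²) = 0.031181. Accumulating E over each segment gives final E = 3.5315.

G0 X-28.58 Y30.51 Z13.20
G1 X-6.74 Y12.19 E0.8889
G1 X-4.45 Y14.93 E1.0002
G1 X-3.20 Y14.71 E1.0398
G1 X-0.90 Y17.45 E1.1513
G1 X-1.33 Y18.64 E1.1908
G1 X10.93 Y33.25 E1.7855
G1 X-10.90 Y51.57 E2.6741
G1 X-28.58 Y30.51 E3.5315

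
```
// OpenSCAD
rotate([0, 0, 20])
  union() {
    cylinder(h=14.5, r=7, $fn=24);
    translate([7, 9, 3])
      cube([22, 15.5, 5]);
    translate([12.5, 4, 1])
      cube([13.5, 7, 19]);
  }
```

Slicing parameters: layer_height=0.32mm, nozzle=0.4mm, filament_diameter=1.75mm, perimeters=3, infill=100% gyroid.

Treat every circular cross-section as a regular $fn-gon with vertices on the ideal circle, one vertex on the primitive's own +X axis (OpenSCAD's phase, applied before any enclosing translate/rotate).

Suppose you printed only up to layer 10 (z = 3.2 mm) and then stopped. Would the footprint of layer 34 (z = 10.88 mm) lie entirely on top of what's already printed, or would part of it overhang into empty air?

entirely on top

Compare the two slices. At z = 3.2: the r=7 cylinder gives a regular 24-gon of circumradius 7 (constant along its height) (area = (24/2)·7.000²·sin(360°/24) = 152.19 mm²); the 22×15.5 cube at (7, 9) contributes its full rectangle (area 341.00 mm²); the cube at (12.5, 4) (footprint 13.5×7) is included at this height (area 94.50 mm²); Merging all regions: the regions partially overlap — summed areas 587.69 mm² minus the doubly-counted overlap 27.00 mm² gives 560.69 mm² — area = 560.69 mm²; (whole slice rotated 20° about Z — lengths, areas and connectivity unchanged). At z = 10.88: the r=7 cylinder contributes a regular 24-gon of circumradius 7 (area = (24/2)·7.000²·sin(360°/24) = 152.19 mm²); the cube at (7, 9) does not reach this height (z outside [3, 8]); the 13.5×7 cube at (12.5, 4) contributes its full rectangle (area 94.50 mm²); Combining (union): the 2 present regions are separate (no shared area or edge), so areas and boundary lengths simply add and each stays a separate island — area = 246.69 mm²; (rotated 20° about Z; rotation is an isometry so areas/perimeters/island counts are preserved). Checking containment: the cross-section at z = 10.88 is a subset of the cross-section at z = 3.2.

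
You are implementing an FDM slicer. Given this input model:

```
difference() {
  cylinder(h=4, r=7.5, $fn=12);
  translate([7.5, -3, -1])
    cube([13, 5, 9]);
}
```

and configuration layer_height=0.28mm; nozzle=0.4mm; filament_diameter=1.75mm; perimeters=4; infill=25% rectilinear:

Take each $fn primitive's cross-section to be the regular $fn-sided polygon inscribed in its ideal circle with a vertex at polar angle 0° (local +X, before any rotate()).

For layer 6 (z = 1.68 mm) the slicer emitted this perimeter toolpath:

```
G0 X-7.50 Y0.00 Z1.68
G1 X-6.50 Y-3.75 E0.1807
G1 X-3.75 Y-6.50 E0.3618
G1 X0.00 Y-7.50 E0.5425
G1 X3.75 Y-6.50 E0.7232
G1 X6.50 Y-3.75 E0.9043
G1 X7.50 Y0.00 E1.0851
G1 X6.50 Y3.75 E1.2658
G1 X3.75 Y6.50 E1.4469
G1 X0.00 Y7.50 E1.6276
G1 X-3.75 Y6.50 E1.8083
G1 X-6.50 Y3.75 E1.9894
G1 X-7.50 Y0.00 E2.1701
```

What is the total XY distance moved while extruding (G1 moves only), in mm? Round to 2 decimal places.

Sum the Euclidean lengths of each G1 segment: total = 46.60 mm.

46.60 mm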